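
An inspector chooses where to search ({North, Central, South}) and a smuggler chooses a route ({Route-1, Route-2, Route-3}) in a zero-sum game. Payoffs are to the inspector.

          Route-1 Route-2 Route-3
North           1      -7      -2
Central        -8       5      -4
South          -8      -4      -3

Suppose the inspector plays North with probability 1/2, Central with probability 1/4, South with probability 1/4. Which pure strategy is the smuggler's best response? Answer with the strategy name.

If the smuggler plays Route-1, the inspector's expected payoff is (1/2)·1 + (1/4)·(-8) + (1/4)·(-8) = -7/2.
If the smuggler plays Route-2, the inspector's expected payoff is (1/2)·(-7) + (1/4)·5 + (1/4)·(-4) = -13/4.
If the smuggler plays Route-3, the inspector's expected payoff is (1/2)·(-2) + (1/4)·(-4) + (1/4)·(-3) = -11/4.
The smuggler minimizes the inspector's payoff; the smallest is -7/2, so the best response is Route-1.

Route-1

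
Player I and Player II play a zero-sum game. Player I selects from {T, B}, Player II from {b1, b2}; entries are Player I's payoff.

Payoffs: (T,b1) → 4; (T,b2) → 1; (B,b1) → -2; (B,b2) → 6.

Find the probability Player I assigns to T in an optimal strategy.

8/11

Row minima: T → 1, B → -2; maximin = 1.
Column maxima: b1 → 4, b2 → 6; minimax = 4.
1 ≠ 4, so there is no saddle point; optimal play is mixed.
Let Player I play T with probability p. Expected payoff against b1: 4p + (-2)(1−p) = 6p − 2; against b2: 1p + 6(1−p) = −5p + 6.
Setting these equal: 6p − 2 = −5p + 6 ⇒ 11p = 8 ⇒ p = 8/11, and the value is (6)·(8/11) − 2 = 26/11.
For Player II: with q = P(b1), equating T's and B's payoffs gives 3q + 1 = −8q + 6 ⇒ q = 5/11.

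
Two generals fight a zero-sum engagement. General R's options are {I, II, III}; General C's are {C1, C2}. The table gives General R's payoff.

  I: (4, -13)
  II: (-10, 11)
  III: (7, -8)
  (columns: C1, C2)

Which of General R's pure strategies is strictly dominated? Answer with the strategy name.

I

III gives a strictly higher payoff than I against every column: 7 > 4, -8 > -13.
So I is strictly dominated and General R never plays it.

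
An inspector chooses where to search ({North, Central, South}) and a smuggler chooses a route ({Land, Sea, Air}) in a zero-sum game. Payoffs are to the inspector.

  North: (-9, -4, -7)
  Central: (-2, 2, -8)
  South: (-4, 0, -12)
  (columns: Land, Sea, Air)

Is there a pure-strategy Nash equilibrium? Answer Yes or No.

No

Row minima: North → -9, Central → -8, South → -12; maximin = -8.
Column maxima: Land → -2, Sea → 2, Air → -7; minimax = -7.
-8 ≠ -7, so no pure-strategy equilibrium exists.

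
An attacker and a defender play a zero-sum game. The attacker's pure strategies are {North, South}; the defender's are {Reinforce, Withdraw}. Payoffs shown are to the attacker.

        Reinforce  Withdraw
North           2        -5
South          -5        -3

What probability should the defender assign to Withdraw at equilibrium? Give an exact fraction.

Row minima: North → -5, South → -5; maximin = -5.
Column maxima: Reinforce → 2, Withdraw → -3; minimax = -3.
-5 ≠ -3, so there is no saddle point; optimal play is mixed.
Let the attacker play North with probability p. Expected payoff against Reinforce: 2p + (-5)(1−p) = 7p − 5; against Withdraw: (-5)p + (-3)(1−p) = −2p − 3.
Setting these equal: 7p − 5 = −2p − 3 ⇒ 9p = 2 ⇒ p = 2/9, and the value is (7)·(2/9) − 5 = -31/9.
For the defender: with q = P(Reinforce), equating North's and South's payoffs gives 7q − 5 = −2q − 3 ⇒ q = 2/9.

7/9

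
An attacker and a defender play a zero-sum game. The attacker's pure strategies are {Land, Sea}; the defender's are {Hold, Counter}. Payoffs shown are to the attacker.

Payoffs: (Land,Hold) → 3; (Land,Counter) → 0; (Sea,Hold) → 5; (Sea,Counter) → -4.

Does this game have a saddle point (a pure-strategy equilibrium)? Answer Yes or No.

Yes

Row minima: Land → 0, Sea → -4; maximin = 0.
Column maxima: Hold → 5, Counter → 0; minimax = 0.
maximin = minimax = 0, so a saddle point exists.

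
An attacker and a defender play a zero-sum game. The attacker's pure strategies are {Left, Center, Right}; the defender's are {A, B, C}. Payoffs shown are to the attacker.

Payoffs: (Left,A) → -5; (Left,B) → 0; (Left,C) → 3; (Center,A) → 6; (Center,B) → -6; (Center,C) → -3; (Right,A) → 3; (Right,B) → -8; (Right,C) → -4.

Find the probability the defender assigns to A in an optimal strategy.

6/17

Row minima: Left → -5, Center → -6, Right → -8; maximin = -5.
Column maxima: A → 6, B → 0, C → 3; minimax = 0.
-5 ≠ 0, so there is no saddle point; optimal play is mixed.
Right is strictly dominated by Center, so the attacker never plays it.
C is strictly dominated by B (it gives the attacker strictly more in every row), so the defender never plays it.
On the remaining 2×2 (Left, Center vs A, B):
Let the attacker play Left with probability p. Expected payoff against A: (-5)p + 6(1−p) = −11p + 6; against B: 0p + (-6)(1−p) = 6p − 6.
Setting these equal: −11p + 6 = 6p − 6 ⇒ −17p = -12 ⇒ p = 12/17, and the value is (-11)·(12/17) + 6 = -30/17.
For the defender: with q = P(A), equating Left's and Center's payoffs gives −5q = 12q − 6 ⇒ q = 6/17.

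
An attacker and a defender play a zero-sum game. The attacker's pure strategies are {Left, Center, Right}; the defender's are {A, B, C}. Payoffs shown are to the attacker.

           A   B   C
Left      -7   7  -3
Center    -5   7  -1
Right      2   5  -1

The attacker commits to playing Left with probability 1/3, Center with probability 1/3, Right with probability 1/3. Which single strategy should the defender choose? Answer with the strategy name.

If the defender plays A, the attacker's expected payoff is (1/3)·(-7) + (1/3)·(-5) + (1/3)·2 = -10/3.
If the defender plays B, the attacker's expected payoff is (1/3)·7 + (1/3)·7 + (1/3)·5 = 19/3.
If the defender plays C, the attacker's expected payoff is (1/3)·(-3) + (1/3)·(-1) + (1/3)·(-1) = -5/3.
The defender minimizes the attacker's payoff; the smallest is -10/3, so the best response is A.

A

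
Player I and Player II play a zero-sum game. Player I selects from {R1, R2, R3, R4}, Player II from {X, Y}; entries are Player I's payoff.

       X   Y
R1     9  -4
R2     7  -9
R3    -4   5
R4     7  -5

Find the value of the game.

Row minima: R1 → -4, R2 → -9, R3 → -4, R4 → -5; maximin = -4.
Column maxima: X → 9, Y → 5; minimax = 5.
-4 ≠ 5, so there is no saddle point; optimal play is mixed.
R2 is strictly dominated by R1, so Player I never plays it.
R4 is strictly dominated by R1, so Player I never plays it.
On the remaining 2×2 (R1, R3 vs X, Y):
Let Player I play R1 with probability p. Expected payoff against X: 9p + (-4)(1−p) = 13p − 4; against Y: (-4)p + 5(1−p) = −9p + 5.
Setting these equal: 13p − 4 = −9p + 5 ⇒ 22p = 9 ⇒ p = 9/22, and the value is (13)·(9/22) − 4 = 29/22.
For Player II: with q = P(X), equating R1's and R3's payoffs gives 13q − 4 = −9q + 5 ⇒ q = 9/22.

29/22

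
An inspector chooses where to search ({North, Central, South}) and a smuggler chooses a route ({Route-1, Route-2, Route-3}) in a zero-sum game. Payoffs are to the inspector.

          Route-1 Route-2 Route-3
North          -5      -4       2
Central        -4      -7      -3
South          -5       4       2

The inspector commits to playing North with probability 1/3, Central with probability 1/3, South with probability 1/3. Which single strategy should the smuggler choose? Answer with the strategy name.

If the smuggler plays Route-1, the inspector's expected payoff is (1/3)·(-5) + (1/3)·(-4) + (1/3)·(-5) = -14/3.
If the smuggler plays Route-2, the inspector's expected payoff is (1/3)·(-4) + (1/3)·(-7) + (1/3)·4 = -7/3.
If the smuggler plays Route-3, the inspector's expected payoff is (1/3)·2 + (1/3)·(-3) + (1/3)·2 = 1/3.
The smuggler minimizes the inspector's payoff; the smallest is -14/3, so the best response is Route-1.

Route-1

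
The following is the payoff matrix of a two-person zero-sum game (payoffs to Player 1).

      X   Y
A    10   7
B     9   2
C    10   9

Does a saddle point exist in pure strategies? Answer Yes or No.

Yes

Row minima: A → 7, B → 2, C → 9; maximin = 9.
Column maxima: X → 10, Y → 9; minimax = 9.
maximin = minimax = 9, so a saddle point exists.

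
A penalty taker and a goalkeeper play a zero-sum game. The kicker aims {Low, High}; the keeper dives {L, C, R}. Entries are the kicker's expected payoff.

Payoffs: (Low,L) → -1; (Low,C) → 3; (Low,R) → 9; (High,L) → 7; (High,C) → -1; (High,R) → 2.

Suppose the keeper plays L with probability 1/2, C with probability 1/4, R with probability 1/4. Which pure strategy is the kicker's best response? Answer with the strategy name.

High

Expected payoff of Low: (1/2)·(-1) + (1/4)·3 + (1/4)·9 = 5/2.
Expected payoff of High: (1/2)·7 + (1/4)·(-1) + (1/4)·2 = 15/4.
The largest is 15/4, so the kicker's best response is High.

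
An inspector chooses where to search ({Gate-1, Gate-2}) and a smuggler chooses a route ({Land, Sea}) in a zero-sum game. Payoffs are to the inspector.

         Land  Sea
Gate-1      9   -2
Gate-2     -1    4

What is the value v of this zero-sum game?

Row minima: Gate-1 → -2, Gate-2 → -1; maximin = -1.
Column maxima: Land → 9, Sea → 4; minimax = 4.
-1 ≠ 4, so there is no saddle point; optimal play is mixed.
Let the inspector play Gate-1 with probability p. Expected payoff against Land: 9p + (-1)(1−p) = 10p − 1; against Sea: (-2)p + 4(1−p) = −6p + 4.
Setting these equal: 10p − 1 = −6p + 4 ⇒ 16p = 5 ⇒ p = 5/16, and the value is (10)·(5/16) − 1 = 17/8.
For the smuggler: with q = P(Land), equating Gate-1's and Gate-2's payoffs gives 11q − 2 = −5q + 4 ⇒ q = 3/8.

17/8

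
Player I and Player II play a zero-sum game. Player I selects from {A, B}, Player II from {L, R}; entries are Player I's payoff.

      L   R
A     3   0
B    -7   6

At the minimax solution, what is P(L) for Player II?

3/8

Row minima: A → 0, B → -7; maximin = 0.
Column maxima: L → 3, R → 6; minimax = 3.
0 ≠ 3, so there is no saddle point; optimal play is mixed.
Let Player I play A with probability p. Expected payoff against L: 3p + (-7)(1−p) = 10p − 7; against R: 0p + 6(1−p) = −6p + 6.
Setting these equal: 10p − 7 = −6p + 6 ⇒ 16p = 13 ⇒ p = 13/16, and the value is (10)·(13/16) − 7 = 9/8.
For Player II: with q = P(L), equating A's and B's payoffs gives 3q = −13q + 6 ⇒ q = 3/8.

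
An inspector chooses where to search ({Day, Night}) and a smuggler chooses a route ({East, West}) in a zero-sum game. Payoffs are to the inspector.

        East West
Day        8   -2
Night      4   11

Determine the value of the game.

96/17

Row minima: Day → -2, Night → 4; maximin = 4.
Column maxima: East → 8, West → 11; minimax = 8.
4 ≠ 8, so there is no saddle point; optimal play is mixed.
Let the inspector play Day with probability p. Expected payoff against East: 8p + 4(1−p) = 4p + 4; against West: (-2)p + 11(1−p) = −13p + 11.
Setting these equal: 4p + 4 = −13p + 11 ⇒ 17p = 7 ⇒ p = 7/17, and the value is (4)·(7/17) + 4 = 96/17.
For the smuggler: with q = P(East), equating Day's and Night's payoffs gives 10q − 2 = −7q + 11 ⇒ q = 13/17.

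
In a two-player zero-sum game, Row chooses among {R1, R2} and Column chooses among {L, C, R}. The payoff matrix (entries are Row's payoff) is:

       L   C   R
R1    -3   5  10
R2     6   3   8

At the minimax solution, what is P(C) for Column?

9/11

Row minima: R1 → -3, R2 → 3; maximin = 3.
Column maxima: L → 6, C → 5, R → 10; minimax = 5.
3 ≠ 5, so there is no saddle point; optimal play is mixed.
R is strictly dominated by L (it gives Row strictly more in every row), so Column never plays it.
On the remaining 2×2 (R1, R2 vs L, C):
Let Row play R1 with probability p. Expected payoff against L: (-3)p + 6(1−p) = −9p + 6; against C: 5p + 3(1−p) = 2p + 3.
Setting these equal: −9p + 6 = 2p + 3 ⇒ −11p = -3 ⇒ p = 3/11, and the value is (-9)·(3/11) + 6 = 39/11.
For Column: with q = P(L), equating R1's and R2's payoffs gives −8q + 5 = 3q + 3 ⇒ q = 2/11.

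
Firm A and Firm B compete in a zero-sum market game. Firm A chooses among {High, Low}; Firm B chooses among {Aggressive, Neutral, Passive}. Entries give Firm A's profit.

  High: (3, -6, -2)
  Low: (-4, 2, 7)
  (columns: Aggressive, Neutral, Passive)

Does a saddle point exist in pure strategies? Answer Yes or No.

No

Row minima: High → -6, Low → -4; maximin = -4.
Column maxima: Aggressive → 3, Neutral → 2, Passive → 7; minimax = 2.
-4 ≠ 2, so no pure-strategy equilibrium exists.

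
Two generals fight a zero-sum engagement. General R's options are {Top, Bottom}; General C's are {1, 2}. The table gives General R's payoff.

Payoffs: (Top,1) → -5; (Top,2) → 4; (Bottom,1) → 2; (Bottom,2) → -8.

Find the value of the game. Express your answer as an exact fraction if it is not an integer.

Row minima: Top → -5, Bottom → -8; maximin = -5.
Column maxima: 1 → 2, 2 → 4; minimax = 2.
-5 ≠ 2, so there is no saddle point; optimal play is mixed.
Let General R play Top with probability p. Expected payoff against 1: (-5)p + 2(1−p) = −7p + 2; against 2: 4p + (-8)(1−p) = 12p − 8.
Setting these equal: −7p + 2 = 12p − 8 ⇒ −19p = -10 ⇒ p = 10/19, and the value is (-7)·(10/19) + 2 = -32/19.
For General C: with q = P(1), equating Top's and Bottom's payoffs gives −9q + 4 = 10q − 8 ⇒ q = 12/19.

-32/19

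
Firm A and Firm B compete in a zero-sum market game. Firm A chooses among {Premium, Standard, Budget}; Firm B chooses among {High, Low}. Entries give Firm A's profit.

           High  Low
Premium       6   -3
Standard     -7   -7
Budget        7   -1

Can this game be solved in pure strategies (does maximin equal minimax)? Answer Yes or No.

Row minima: Premium → -3, Standard → -7, Budget → -1; maximin = -1.
Column maxima: High → 7, Low → -1; minimax = -1.
maximin = minimax = -1, so a saddle point exists.

Yes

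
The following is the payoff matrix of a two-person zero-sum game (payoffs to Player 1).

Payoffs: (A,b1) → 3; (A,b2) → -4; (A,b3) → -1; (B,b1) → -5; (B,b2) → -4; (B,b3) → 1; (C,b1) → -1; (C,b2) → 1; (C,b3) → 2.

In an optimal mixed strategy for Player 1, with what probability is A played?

2/9

Row minima: A → -4, B → -5, C → -1; maximin = -1.
Column maxima: b1 → 3, b2 → 1, b3 → 2; minimax = 1.
-1 ≠ 1, so there is no saddle point; optimal play is mixed.
B is strictly dominated by C, so Player 1 never plays it.
b3 is strictly dominated by b2 (it gives Player 1 strictly more in every row), so Player 2 never plays it.
On the remaining 2×2 (A, C vs b1, b2):
Let Player 1 play A with probability p. Expected payoff against b1: 3p + (-1)(1−p) = 4p − 1; against b2: (-4)p + 1(1−p) = −5p + 1.
Setting these equal: 4p − 1 = −5p + 1 ⇒ 9p = 2 ⇒ p = 2/9, and the value is (4)·(2/9) − 1 = -1/9.
For Player 2: with q = P(b1), equating A's and C's payoffs gives 7q − 4 = −2q + 1 ⇒ q = 5/9.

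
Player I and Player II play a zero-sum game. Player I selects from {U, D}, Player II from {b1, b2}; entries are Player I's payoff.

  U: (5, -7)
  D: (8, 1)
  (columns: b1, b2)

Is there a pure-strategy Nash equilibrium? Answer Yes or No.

Row minima: U → -7, D → 1; maximin = 1.
Column maxima: b1 → 8, b2 → 1; minimax = 1.
maximin = minimax = 1, so a saddle point exists.

Yes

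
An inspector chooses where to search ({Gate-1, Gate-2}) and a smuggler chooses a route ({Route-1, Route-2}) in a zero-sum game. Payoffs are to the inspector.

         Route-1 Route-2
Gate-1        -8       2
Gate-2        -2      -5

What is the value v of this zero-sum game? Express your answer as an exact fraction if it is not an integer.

Row minima: Gate-1 → -8, Gate-2 → -5; maximin = -5.
Column maxima: Route-1 → -2, Route-2 → 2; minimax = -2.
-5 ≠ -2, so there is no saddle point; optimal play is mixed.
Let the inspector play Gate-1 with probability p. Expected payoff against Route-1: (-8)p + (-2)(1−p) = −6p − 2; against Route-2: 2p + (-5)(1−p) = 7p − 5.
Setting these equal: −6p − 2 = 7p − 5 ⇒ −13p = -3 ⇒ p = 3/13, and the value is (-6)·(3/13) − 2 = -44/13.
For the smuggler: with q = P(Route-1), equating Gate-1's and Gate-2's payoffs gives −10q + 2 = 3q − 5 ⇒ q = 7/13.

-44/13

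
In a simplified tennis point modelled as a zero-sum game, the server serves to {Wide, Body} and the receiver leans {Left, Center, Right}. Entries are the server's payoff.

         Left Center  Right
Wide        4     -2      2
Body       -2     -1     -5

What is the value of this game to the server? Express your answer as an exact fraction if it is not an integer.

Row minima: Wide → -2, Body → -5; maximin = -2.
Column maxima: Left → 4, Center → -1, Right → 2; minimax = -1.
-2 ≠ -1, so there is no saddle point; optimal play is mixed.
Left is strictly dominated by Right (it gives the server strictly more in every row), so the receiver never plays it.
On the remaining 2×2 (Wide, Body vs Center, Right):
Let the server play Wide with probability p. Expected payoff against Center: (-2)p + (-1)(1−p) = −p − 1; against Right: 2p + (-5)(1−p) = 7p − 5.
Setting these equal: −p − 1 = 7p − 5 ⇒ −8p = -4 ⇒ p = 1/2, and the value is (-1)·(1/2) − 1 = -3/2.
For the receiver: with q = P(Center), equating Wide's and Body's payoffs gives −4q + 2 = 4q − 5 ⇒ q = 7/8.

-3/2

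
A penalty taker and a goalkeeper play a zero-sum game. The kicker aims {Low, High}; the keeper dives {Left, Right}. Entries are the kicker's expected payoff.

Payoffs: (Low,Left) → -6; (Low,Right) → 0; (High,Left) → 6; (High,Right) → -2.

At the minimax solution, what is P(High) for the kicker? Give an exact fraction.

3/7

Row minima: Low → -6, High → -2; maximin = -2.
Column maxima: Left → 6, Right → 0; minimax = 0.
-2 ≠ 0, so there is no saddle point; optimal play is mixed.
Let the kicker play Low with probability p. Expected payoff against Left: (-6)p + 6(1−p) = −12p + 6; against Right: 0p + (-2)(1−p) = 2p − 2.
Setting these equal: −12p + 6 = 2p − 2 ⇒ −14p = -8 ⇒ p = 4/7, and the value is (-12)·(4/7) + 6 = -6/7.
For the keeper: with q = P(Left), equating Low's and High's payoffs gives −6q = 8q − 2 ⇒ q = 1/7.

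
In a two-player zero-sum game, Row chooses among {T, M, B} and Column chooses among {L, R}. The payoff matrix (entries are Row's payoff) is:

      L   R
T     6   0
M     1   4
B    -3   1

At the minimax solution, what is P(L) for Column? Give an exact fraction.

Row minima: T → 0, M → 1, B → -3; maximin = 1.
Column maxima: L → 6, R → 4; minimax = 4.
1 ≠ 4, so there is no saddle point; optimal play is mixed.
B is strictly dominated by M, so Row never plays it.
On the remaining 2×2 (T, M vs L, R):
Let Row play T with probability p. Expected payoff against L: 6p + 1(1−p) = 5p + 1; against R: 0p + 4(1−p) = −4p + 4.
Setting these equal: 5p + 1 = −4p + 4 ⇒ 9p = 3 ⇒ p = 1/3, and the value is (5)·(1/3) + 1 = 8/3.
For Column: with q = P(L), equating T's and M's payoffs gives 6q = −3q + 4 ⇒ q = 4/9.

4/9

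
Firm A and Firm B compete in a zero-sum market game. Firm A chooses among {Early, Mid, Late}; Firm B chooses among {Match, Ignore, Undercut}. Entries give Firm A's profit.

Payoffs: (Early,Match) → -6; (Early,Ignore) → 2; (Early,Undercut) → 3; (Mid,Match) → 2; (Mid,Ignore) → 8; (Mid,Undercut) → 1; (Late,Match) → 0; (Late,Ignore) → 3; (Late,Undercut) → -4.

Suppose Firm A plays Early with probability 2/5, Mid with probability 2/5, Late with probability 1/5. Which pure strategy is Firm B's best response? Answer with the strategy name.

If Firm B plays Match, Firm A's expected payoff is (2/5)·(-6) + (2/5)·2 + (1/5)·0 = -8/5.
If Firm B plays Ignore, Firm A's expected payoff is (2/5)·2 + (2/5)·8 + (1/5)·3 = 23/5.
If Firm B plays Undercut, Firm A's expected payoff is (2/5)·3 + (2/5)·1 + (1/5)·(-4) = 4/5.
Firm B minimizes Firm A's payoff; the smallest is -8/5, so the best response is Match.

Match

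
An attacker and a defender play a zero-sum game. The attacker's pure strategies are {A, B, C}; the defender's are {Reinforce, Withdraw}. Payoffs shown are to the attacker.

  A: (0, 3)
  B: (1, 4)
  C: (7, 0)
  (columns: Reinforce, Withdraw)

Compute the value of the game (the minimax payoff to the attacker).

Row minima: A → 0, B → 1, C → 0; maximin = 1.
Column maxima: Reinforce → 7, Withdraw → 4; minimax = 4.
1 ≠ 4, so there is no saddle point; optimal play is mixed.
A is strictly dominated by B, so the attacker never plays it.
On the remaining 2×2 (B, C vs Reinforce, Withdraw):
Let the attacker play B with probability p. Expected payoff against Reinforce: 1p + 7(1−p) = −6p + 7; against Withdraw: 4p + 0(1−p) = 4p.
Setting these equal: −6p + 7 = 4p ⇒ −10p = -7 ⇒ p = 7/10, and the value is (-6)·(7/10) + 7 = 14/5.
For the defender: with q = P(Reinforce), equating B's and C's payoffs gives −3q + 4 = 7q ⇒ q = 2/5.

14/5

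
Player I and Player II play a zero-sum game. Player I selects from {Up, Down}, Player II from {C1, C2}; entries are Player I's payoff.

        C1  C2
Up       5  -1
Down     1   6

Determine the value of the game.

Row minima: Up → -1, Down → 1; maximin = 1.
Column maxima: C1 → 5, C2 → 6; minimax = 5.
1 ≠ 5, so there is no saddle point; optimal play is mixed.
Let Player I play Up with probability p. Expected payoff against C1: 5p + 1(1−p) = 4p + 1; against C2: (-1)p + 6(1−p) = −7p + 6.
Setting these equal: 4p + 1 = −7p + 6 ⇒ 11p = 5 ⇒ p = 5/11, and the value is (4)·(5/11) + 1 = 31/11.
For Player II: with q = P(C1), equating Up's and Down's payoffs gives 6q − 1 = −5q + 6 ⇒ q = 7/11.

31/11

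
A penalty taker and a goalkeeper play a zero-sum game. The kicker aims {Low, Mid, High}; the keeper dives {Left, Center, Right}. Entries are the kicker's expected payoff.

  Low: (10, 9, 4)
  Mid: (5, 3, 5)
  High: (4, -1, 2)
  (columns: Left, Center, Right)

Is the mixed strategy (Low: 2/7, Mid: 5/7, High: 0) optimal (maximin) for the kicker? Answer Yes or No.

Against Left this mix gives (2/7)·10 + (5/7)·5 = 45/7.
Against Center this mix gives (2/7)·9 + (5/7)·3 = 33/7.
Against Right this mix gives (2/7)·4 + (5/7)·5 = 33/7.
All of the keeper's active replies (Center, Right) yield 33/7, and no column does worse for the kicker. The mix makes the keeper indifferent and guarantees 33/7, so it is optimal.

Yes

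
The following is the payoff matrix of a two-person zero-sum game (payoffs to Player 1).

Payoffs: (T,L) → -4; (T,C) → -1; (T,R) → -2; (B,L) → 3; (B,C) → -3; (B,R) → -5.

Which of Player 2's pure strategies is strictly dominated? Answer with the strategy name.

C

R holds Player 1's payoff strictly below C in every row: -2 < -1, -5 < -3.
So C is strictly dominated for Player 2.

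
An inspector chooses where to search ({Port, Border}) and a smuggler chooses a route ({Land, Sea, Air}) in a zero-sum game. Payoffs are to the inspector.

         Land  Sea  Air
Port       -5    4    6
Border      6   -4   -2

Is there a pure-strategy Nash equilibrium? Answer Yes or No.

Row minima: Port → -5, Border → -4; maximin = -4.
Column maxima: Land → 6, Sea → 4, Air → 6; minimax = 4.
-4 ≠ 4, so no pure-strategy equilibrium exists.

No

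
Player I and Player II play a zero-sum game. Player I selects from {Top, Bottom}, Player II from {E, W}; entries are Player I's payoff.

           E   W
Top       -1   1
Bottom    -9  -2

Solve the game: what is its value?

-1

Row minima: Top → -1, Bottom → -9; maximin = -1.
Column maxima: E → -1, W → 1; minimax = -1.
Since maximin = minimax = -1, there is a saddle point and the value is -1.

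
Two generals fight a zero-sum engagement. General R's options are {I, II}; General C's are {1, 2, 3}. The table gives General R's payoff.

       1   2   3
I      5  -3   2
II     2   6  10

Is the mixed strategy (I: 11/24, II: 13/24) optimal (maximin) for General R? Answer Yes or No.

No

Against 1 this mix gives (11/24)·5 + (13/24)·2 = 27/8.
Against 2 this mix gives (11/24)·(-3) + (13/24)·6 = 15/8.
Against 3 this mix gives (11/24)·2 + (13/24)·10 = 19/3.
General C will play 2, holding General R to 15/8. Shifting weight toward the row that does better against 2 would raise this floor (the equalizing mix achieves 3 against both 2 and 1), so the proposed strategy is not optimal.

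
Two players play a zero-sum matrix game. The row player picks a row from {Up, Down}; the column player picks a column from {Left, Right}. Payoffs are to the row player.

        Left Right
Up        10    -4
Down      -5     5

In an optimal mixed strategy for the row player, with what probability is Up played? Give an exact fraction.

5/12

Row minima: Up → -4, Down → -5; maximin = -4.
Column maxima: Left → 10, Right → 5; minimax = 5.
-4 ≠ 5, so there is no saddle point; optimal play is mixed.
Let the row player play Up with probability p. Expected payoff against Left: 10p + (-5)(1−p) = 15p − 5; against Right: (-4)p + 5(1−p) = −9p + 5.
Setting these equal: 15p − 5 = −9p + 5 ⇒ 24p = 10 ⇒ p = 5/12, and the value is (15)·(5/12) − 5 = 5/4.
For the column player: with q = P(Left), equating Up's and Down's payoffs gives 14q − 4 = −10q + 5 ⇒ q = 3/8.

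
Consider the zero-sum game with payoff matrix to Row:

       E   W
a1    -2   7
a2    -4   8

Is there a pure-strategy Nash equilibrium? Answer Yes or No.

Row minima: a1 → -2, a2 → -4; maximin = -2.
Column maxima: E → -2, W → 8; minimax = -2.
maximin = minimax = -2, so a saddle point exists.

Yes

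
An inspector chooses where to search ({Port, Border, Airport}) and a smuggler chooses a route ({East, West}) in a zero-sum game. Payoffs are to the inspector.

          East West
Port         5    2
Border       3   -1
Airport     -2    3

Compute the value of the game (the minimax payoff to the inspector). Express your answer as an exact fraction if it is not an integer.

Row minima: Port → 2, Border → -1, Airport → -2; maximin = 2.
Column maxima: East → 5, West → 3; minimax = 3.
2 ≠ 3, so there is no saddle point; optimal play is mixed.
Border is strictly dominated by Port, so the inspector never plays it.
On the remaining 2×2 (Port, Airport vs East, West):
Let the inspector play Port with probability p. Expected payoff against East: 5p + (-2)(1−p) = 7p − 2; against West: 2p + 3(1−p) = −p + 3.
Setting these equal: 7p − 2 = −p + 3 ⇒ 8p = 5 ⇒ p = 5/8, and the value is (7)·(5/8) − 2 = 19/8.
For the smuggler: with q = P(East), equating Port's and Airport's payoffs gives 3q + 2 = −5q + 3 ⇒ q = 1/8.

19/8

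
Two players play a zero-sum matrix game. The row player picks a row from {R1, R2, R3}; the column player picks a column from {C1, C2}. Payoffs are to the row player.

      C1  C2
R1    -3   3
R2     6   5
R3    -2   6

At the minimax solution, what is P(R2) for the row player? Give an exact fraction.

8/9

Row minima: R1 → -3, R2 → 5, R3 → -2; maximin = 5.
Column maxima: C1 → 6, C2 → 6; minimax = 6.
5 ≠ 6, so there is no saddle point; optimal play is mixed.
R1 is strictly dominated by R2, so the row player never plays it.
On the remaining 2×2 (R2, R3 vs C1, C2):
Let the row player play R2 with probability p. Expected payoff against C1: 6p + (-2)(1−p) = 8p − 2; against C2: 5p + 6(1−p) = −p + 6.
Setting these equal: 8p − 2 = −p + 6 ⇒ 9p = 8 ⇒ p = 8/9, and the value is (8)·(8/9) − 2 = 46/9.
For the column player: with q = P(C1), equating R2's and R3's payoffs gives q + 5 = −8q + 6 ⇒ q = 1/9.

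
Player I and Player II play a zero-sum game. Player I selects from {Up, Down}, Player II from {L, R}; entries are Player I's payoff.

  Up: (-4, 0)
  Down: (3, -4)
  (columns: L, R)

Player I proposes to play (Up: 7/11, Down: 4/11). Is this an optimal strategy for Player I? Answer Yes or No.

Yes

Against L this mix gives (7/11)·(-4) + (4/11)·3 = -16/11.
Against R this mix gives (7/11)·0 + (4/11)·(-4) = -16/11.
All of Player II's active replies (L, R) yield -16/11, and no column does worse for Player I. The mix makes Player II indifferent and guarantees -16/11, so it is optimal.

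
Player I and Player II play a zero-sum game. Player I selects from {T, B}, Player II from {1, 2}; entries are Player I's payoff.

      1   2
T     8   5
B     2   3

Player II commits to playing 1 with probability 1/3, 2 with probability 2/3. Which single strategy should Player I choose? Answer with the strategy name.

Expected payoff of T: (1/3)·8 + (2/3)·5 = 6.
Expected payoff of B: (1/3)·2 + (2/3)·3 = 8/3.
The largest is 6, so Player I's best response is T.

T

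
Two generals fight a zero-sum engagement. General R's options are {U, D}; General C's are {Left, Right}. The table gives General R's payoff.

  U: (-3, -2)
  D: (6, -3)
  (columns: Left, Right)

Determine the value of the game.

Row minima: U → -3, D → -3; maximin = -3.
Column maxima: Left → 6, Right → -2; minimax = -2.
-3 ≠ -2, so there is no saddle point; optimal play is mixed.
Let General R play U with probability p. Expected payoff against Left: (-3)p + 6(1−p) = −9p + 6; against Right: (-2)p + (-3)(1−p) = p − 3.
Setting these equal: −9p + 6 = p − 3 ⇒ −10p = -9 ⇒ p = 9/10, and the value is (-9)·(9/10) + 6 = -21/10.
For General C: with q = P(Left), equating U's and D's payoffs gives −q − 2 = 9q − 3 ⇒ q = 1/10.

-21/10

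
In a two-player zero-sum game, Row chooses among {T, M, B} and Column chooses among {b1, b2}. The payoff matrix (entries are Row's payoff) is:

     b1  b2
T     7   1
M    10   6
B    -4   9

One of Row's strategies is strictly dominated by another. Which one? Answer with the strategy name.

T

M gives a strictly higher payoff than T against every column: 10 > 7, 6 > 1.
So T is strictly dominated and Row never plays it.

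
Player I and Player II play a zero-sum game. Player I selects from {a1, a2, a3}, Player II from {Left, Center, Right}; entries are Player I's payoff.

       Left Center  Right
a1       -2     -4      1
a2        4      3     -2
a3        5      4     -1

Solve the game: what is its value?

0

Row minima: a1 → -4, a2 → -2, a3 → -1; maximin = -1.
Column maxima: Left → 5, Center → 4, Right → 1; minimax = 1.
-1 ≠ 1, so there is no saddle point; optimal play is mixed.
a2 is strictly dominated by a3, so Player I never plays it.
Left is strictly dominated by Center (it gives Player I strictly more in every row), so Player II never plays it.
On the remaining 2×2 (a1, a3 vs Center, Right):
Let Player I play a1 with probability p. Expected payoff against Center: (-4)p + 4(1−p) = −8p + 4; against Right: 1p + (-1)(1−p) = 2p − 1.
Setting these equal: −8p + 4 = 2p − 1 ⇒ −10p = -5 ⇒ p = 1/2, and the value is (-8)·(1/2) + 4 = 0.
For Player II: with q = P(Center), equating a1's and a3's payoffs gives −5q + 1 = 5q − 1 ⇒ q = 1/5.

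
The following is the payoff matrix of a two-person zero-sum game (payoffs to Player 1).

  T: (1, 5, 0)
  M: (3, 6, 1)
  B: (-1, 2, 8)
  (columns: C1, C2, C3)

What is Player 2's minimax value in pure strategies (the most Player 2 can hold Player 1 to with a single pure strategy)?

3

Column maxima: C1 → 3, C2 → 6, C3 → 8.
The smallest of these is 3.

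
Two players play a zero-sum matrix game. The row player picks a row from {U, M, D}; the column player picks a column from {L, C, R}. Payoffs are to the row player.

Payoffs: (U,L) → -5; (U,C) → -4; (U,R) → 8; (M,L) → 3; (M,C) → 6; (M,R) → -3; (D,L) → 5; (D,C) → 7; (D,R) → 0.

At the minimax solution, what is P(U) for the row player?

5/18

Row minima: U → -5, M → -3, D → 0; maximin = 0.
Column maxima: L → 5, C → 7, R → 8; minimax = 5.
0 ≠ 5, so there is no saddle point; optimal play is mixed.
M is strictly dominated by D, so the row player never plays it.
C is strictly dominated by L (it gives the row player strictly more in every row), so the column player never plays it.
On the remaining 2×2 (U, D vs L, R):
Let the row player play U with probability p. Expected payoff against L: (-5)p + 5(1−p) = −10p + 5; against R: 8p + 0(1−p) = 8p.
Setting these equal: −10p + 5 = 8p ⇒ −18p = -5 ⇒ p = 5/18, and the value is (-10)·(5/18) + 5 = 20/9.
For the column player: with q = P(L), equating U's and D's payoffs gives −13q + 8 = 5q ⇒ q = 4/9.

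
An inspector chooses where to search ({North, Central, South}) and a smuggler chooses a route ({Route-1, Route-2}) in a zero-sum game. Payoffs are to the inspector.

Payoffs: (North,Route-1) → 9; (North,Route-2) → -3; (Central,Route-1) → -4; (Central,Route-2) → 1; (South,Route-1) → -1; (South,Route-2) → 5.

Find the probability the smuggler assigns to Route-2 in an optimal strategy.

Row minima: North → -3, Central → -4, South → -1; maximin = -1.
Column maxima: Route-1 → 9, Route-2 → 5; minimax = 5.
-1 ≠ 5, so there is no saddle point; optimal play is mixed.
Central is strictly dominated by South, so the inspector never plays it.
On the remaining 2×2 (North, South vs Route-1, Route-2):
Let the inspector play North with probability p. Expected payoff against Route-1: 9p + (-1)(1−p) = 10p − 1; against Route-2: (-3)p + 5(1−p) = −8p + 5.
Setting these equal: 10p − 1 = −8p + 5 ⇒ 18p = 6 ⇒ p = 1/3, and the value is (10)·(1/3) − 1 = 7/3.
For the smuggler: with q = P(Route-1), equating North's and South's payoffs gives 12q − 3 = −6q + 5 ⇒ q = 4/9.

5/9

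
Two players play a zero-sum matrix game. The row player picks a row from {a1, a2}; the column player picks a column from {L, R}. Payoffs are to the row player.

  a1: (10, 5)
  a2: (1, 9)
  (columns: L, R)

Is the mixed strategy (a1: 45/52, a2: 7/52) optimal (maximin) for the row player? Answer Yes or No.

No

Against L this mix gives (45/52)·10 + (7/52)·1 = 457/52.
Against R this mix gives (45/52)·5 + (7/52)·9 = 72/13.
The column player will play R, holding the row player to 72/13. Shifting weight toward the row that does better against R would raise this floor (the equalizing mix achieves 85/13 against both R and L), so the proposed strategy is not optimal.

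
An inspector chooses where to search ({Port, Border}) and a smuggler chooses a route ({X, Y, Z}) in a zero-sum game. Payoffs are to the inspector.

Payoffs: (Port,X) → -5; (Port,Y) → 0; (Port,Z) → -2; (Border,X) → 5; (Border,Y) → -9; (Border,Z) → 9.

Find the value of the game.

-45/19

Row minima: Port → -5, Border → -9; maximin = -5.
Column maxima: X → 5, Y → 0, Z → 9; minimax = 0.
-5 ≠ 0, so there is no saddle point; optimal play is mixed.
Z is strictly dominated by X (it gives the inspector strictly more in every row), so the smuggler never plays it.
On the remaining 2×2 (Port, Border vs X, Y):
Let the inspector play Port with probability p. Expected payoff against X: (-5)p + 5(1−p) = −10p + 5; against Y: 0p + (-9)(1−p) = 9p − 9.
Setting these equal: −10p + 5 = 9p − 9 ⇒ −19p = -14 ⇒ p = 14/19, and the value is (-10)·(14/19) + 5 = -45/19.
For the smuggler: with q = P(X), equating Port's and Border's payoffs gives −5q = 14q − 9 ⇒ q = 9/19.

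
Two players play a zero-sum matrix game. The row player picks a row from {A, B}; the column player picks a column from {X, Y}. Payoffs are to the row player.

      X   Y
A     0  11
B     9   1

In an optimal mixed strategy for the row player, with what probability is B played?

Row minima: A → 0, B → 1; maximin = 1.
Column maxima: X → 9, Y → 11; minimax = 9.
1 ≠ 9, so there is no saddle point; optimal play is mixed.
Let the row player play A with probability p. Expected payoff against X: 0p + 9(1−p) = −9p + 9; against Y: 11p + 1(1−p) = 10p + 1.
Setting these equal: −9p + 9 = 10p + 1 ⇒ −19p = -8 ⇒ p = 8/19, and the value is (-9)·(8/19) + 9 = 99/19.
For the column player: with q = P(X), equating A's and B's payoffs gives −11q + 11 = 8q + 1 ⇒ q = 10/19.

11/19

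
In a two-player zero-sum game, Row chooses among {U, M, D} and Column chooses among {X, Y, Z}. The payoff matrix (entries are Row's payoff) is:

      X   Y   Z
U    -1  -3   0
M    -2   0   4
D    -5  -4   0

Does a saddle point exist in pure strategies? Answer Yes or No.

No

Row minima: U → -3, M → -2, D → -5; maximin = -2.
Column maxima: X → -1, Y → 0, Z → 4; minimax = -1.
-2 ≠ -1, so no pure-strategy equilibrium exists.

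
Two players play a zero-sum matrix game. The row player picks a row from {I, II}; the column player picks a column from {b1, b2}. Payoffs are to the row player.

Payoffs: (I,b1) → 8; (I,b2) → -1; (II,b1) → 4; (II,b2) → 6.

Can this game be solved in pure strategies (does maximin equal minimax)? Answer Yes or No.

No

Row minima: I → -1, II → 4; maximin = 4.
Column maxima: b1 → 8, b2 → 6; minimax = 6.
4 ≠ 6, so no pure-strategy equilibrium exists.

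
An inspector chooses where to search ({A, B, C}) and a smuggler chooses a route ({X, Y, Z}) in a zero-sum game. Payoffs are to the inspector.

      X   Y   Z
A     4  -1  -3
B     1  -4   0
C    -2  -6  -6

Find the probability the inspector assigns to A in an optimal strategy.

Row minima: A → -3, B → -4, C → -6; maximin = -3.
Column maxima: X → 4, Y → -1, Z → 0; minimax = -1.
-3 ≠ -1, so there is no saddle point; optimal play is mixed.
C is strictly dominated by A, so the inspector never plays it.
X is strictly dominated by Y (it gives the inspector strictly more in every row), so the smuggler never plays it.
On the remaining 2×2 (A, B vs Y, Z):
Let the inspector play A with probability p. Expected payoff against Y: (-1)p + (-4)(1−p) = 3p − 4; against Z: (-3)p + 0(1−p) = −3p.
Setting these equal: 3p − 4 = −3p ⇒ 6p = 4 ⇒ p = 2/3, and the value is (3)·(2/3) − 4 = -2.
For the smuggler: with q = P(Y), equating A's and B's payoffs gives 2q − 3 = −4q ⇒ q = 1/2.

2/3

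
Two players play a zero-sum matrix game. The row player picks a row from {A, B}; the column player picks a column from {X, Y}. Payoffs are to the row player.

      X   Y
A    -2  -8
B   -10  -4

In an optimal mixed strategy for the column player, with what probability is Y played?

Row minima: A → -8, B → -10; maximin = -8.
Column maxima: X → -2, Y → -4; minimax = -4.
-8 ≠ -4, so there is no saddle point; optimal play is mixed.
Let the row player play A with probability p. Expected payoff against X: (-2)p + (-10)(1−p) = 8p − 10; against Y: (-8)p + (-4)(1−p) = −4p − 4.
Setting these equal: 8p − 10 = −4p − 4 ⇒ 12p = 6 ⇒ p = 1/2, and the value is (8)·(1/2) − 10 = -6.
For the column player: with q = P(X), equating A's and B's payoffs gives 6q − 8 = −6q − 4 ⇒ q = 1/3.

2/3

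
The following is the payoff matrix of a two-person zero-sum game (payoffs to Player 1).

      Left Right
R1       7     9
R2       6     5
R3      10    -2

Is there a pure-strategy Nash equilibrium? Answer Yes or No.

Row minima: R1 → 7, R2 → 5, R3 → -2; maximin = 7.
Column maxima: Left → 10, Right → 9; minimax = 9.
7 ≠ 9, so no pure-strategy equilibrium exists.

No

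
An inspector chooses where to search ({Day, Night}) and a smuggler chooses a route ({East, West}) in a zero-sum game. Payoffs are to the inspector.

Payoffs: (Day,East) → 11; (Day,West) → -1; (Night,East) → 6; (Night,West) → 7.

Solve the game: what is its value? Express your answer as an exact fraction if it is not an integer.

83/13

Row minima: Day → -1, Night → 6; maximin = 6.
Column maxima: East → 11, West → 7; minimax = 7.
6 ≠ 7, so there is no saddle point; optimal play is mixed.
Let the inspector play Day with probability p. Expected payoff against East: 11p + 6(1−p) = 5p + 6; against West: (-1)p + 7(1−p) = −8p + 7.
Setting these equal: 5p + 6 = −8p + 7 ⇒ 13p = 1 ⇒ p = 1/13, and the value is (5)·(1/13) + 6 = 83/13.
For the smuggler: with q = P(East), equating Day's and Night's payoffs gives 12q − 1 = −q + 7 ⇒ q = 8/13.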